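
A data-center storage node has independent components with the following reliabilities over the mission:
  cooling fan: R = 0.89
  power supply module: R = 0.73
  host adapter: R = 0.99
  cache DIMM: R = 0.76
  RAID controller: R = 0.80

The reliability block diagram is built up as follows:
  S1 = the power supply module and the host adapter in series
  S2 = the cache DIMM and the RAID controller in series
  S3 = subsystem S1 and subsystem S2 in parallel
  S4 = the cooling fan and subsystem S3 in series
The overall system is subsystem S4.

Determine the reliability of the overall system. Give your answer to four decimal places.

Series (power supply module and host adapter): 0.730000 × 0.990000 = 0.722700
Series (cache DIMM and RAID controller): 0.760000 × 0.800000 = 0.608000
Parallel ([0.722700] and [0.608000]): 1 − (1 − 0.722700)(1 − 0.608000) = 0.891298
Series (cooling fan and [0.891298]): 0.890000 × 0.891298 = 0.7933

0.7933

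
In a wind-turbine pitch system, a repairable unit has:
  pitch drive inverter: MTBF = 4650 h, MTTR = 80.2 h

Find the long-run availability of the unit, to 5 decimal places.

0.98305

A(pitch drive inverter) = MTBF/(MTBF+MTTR) = 4650/(4650+80.2) = 0.98305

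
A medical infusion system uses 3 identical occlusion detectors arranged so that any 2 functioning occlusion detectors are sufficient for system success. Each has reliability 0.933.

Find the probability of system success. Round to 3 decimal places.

0.987

R = Σ_{i=2}^{3} C(3,i) p^i (1−p)^{3−i} with p = 0.933
C(3,2)·0.933^2·0.067^1 = 0.17497
C(3,3)·0.933^3·0.067^0 = 0.81217
Sum = 0.987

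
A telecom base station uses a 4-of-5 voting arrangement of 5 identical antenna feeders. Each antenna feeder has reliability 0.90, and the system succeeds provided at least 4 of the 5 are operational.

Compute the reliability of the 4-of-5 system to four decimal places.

R = Σ_{i=4}^{5} C(5,i) p^i (1−p)^{5−i} with p = 0.90
C(5,4)·0.90^4·0.10^1 = 0.328050
C(5,5)·0.90^5·0.10^0 = 0.590490
Sum = 0.9185

0.9185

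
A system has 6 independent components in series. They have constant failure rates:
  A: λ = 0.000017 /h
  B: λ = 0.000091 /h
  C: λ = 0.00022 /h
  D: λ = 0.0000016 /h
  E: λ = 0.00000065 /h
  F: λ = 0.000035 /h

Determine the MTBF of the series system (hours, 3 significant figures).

2740

Series of exponential components: λ_sys = Σ λ_i
λ_sys = 0.000017 + 0.000091 + 0.00022 + 0.0000016 + 0.00000065 + 0.000035 = 3.6525e-04 /h
MTBF = 1 / λ_sys = 2740 h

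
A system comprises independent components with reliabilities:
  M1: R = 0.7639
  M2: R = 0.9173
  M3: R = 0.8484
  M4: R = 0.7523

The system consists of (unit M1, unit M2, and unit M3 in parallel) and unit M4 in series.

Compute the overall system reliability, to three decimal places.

Parallel (M1, M2, and M3): 1 − (1 − 0.76390)(1 − 0.91730)(1 − 0.84840) = 0.99704
Series ([0.99704] and M4): 0.99704 × 0.75230 = 0.750

0.750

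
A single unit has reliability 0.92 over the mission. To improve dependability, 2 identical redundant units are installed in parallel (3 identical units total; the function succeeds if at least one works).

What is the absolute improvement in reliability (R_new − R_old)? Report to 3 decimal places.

0.079

R_before = 0.92
R_after = 1 − (1 − 0.92)^3 = 0.999
ΔR = 0.999 − 0.92 = 0.079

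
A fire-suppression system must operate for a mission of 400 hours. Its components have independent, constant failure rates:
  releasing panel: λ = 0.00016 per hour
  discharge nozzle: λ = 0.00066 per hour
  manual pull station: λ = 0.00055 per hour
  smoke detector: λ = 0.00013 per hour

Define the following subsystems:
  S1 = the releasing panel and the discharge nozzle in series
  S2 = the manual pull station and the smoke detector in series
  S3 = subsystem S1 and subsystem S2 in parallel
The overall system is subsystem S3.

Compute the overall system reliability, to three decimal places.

R(releasing panel) = exp(−0.00016 × 400) = 0.93800
R(discharge nozzle) = exp(−0.00066 × 400) = 0.76797
R(manual pull station) = exp(−0.00055 × 400) = 0.80252
R(smoke detector) = exp(−0.00013 × 400) = 0.94933
Series (releasing panel and discharge nozzle): 0.93800 × 0.76797 = 0.72036
Series (manual pull station and smoke detector): 0.80252 × 0.94933 = 0.76186
Parallel ([0.72036] and [0.76186]): 1 − (1 − 0.72036)(1 − 0.76186) = 0.933

0.933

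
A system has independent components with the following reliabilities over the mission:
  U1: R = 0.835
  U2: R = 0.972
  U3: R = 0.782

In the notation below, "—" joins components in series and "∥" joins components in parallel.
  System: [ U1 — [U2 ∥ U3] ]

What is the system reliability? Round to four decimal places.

Parallel (U2 and U3): 1 − (1 − 0.972000)(1 − 0.782000) = 0.993896
Series (U1 and [0.993896]): 0.835000 × 0.993896 = 0.8299

0.8299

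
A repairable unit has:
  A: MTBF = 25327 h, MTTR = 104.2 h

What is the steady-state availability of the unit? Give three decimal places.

0.996

A(A) = MTBF/(MTBF+MTTR) = 25327/(25327+104.2) = 0.996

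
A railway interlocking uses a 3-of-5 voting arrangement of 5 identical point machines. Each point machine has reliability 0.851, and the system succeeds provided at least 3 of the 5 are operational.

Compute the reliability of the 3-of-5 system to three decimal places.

0.974

R = Σ_{i=3}^{5} C(5,i) p^i (1−p)^{5−i} with p = 0.851
C(5,3)·0.851^3·0.149^2 = 0.13682
C(5,4)·0.851^4·0.149^1 = 0.39073
C(5,5)·0.851^5·0.149^0 = 0.44632
Sum = 0.974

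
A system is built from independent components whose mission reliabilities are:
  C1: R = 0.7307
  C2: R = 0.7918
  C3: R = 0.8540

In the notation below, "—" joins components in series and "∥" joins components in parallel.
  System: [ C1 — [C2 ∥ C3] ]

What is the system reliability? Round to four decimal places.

0.7085

Parallel (C2 and C3): 1 − (1 − 0.791800)(1 − 0.854000) = 0.969603
Series (C1 and [0.969603]): 0.730700 × 0.969603 = 0.7085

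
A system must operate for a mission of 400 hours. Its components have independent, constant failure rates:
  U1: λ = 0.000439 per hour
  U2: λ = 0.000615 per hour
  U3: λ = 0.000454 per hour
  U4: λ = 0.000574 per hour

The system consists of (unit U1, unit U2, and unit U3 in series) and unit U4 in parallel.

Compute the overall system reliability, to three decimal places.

R(U1) = exp(−0.000439 × 400) = 0.83895
R(U2) = exp(−0.000615 × 400) = 0.78192
R(U3) = exp(−0.000454 × 400) = 0.83393
R(U4) = exp(−0.000574 × 400) = 0.79485
Series (U1, U2, and U3): 0.83895 × 0.78192 × 0.83393 = 0.54705
Parallel ([0.54705] and U4): 1 − (1 − 0.54705)(1 − 0.79485) = 0.907

0.907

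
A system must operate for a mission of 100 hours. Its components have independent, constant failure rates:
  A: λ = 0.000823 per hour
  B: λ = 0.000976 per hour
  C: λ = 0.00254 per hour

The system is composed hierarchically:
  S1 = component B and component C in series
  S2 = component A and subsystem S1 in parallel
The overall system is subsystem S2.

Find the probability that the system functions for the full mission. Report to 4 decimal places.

R(A) = exp(−0.000823 × 100) = 0.920996
R(B) = exp(−0.000976 × 100) = 0.907012
R(C) = exp(−0.00254 × 100) = 0.775692
Series (B and C): 0.907012 × 0.775692 = 0.703562
Parallel (A and [0.703562]): 1 − (1 − 0.920996)(1 − 0.703562) = 0.9766

0.9766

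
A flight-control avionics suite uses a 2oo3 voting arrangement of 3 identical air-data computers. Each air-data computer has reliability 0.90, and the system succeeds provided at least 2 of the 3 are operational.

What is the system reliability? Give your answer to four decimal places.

0.9720

R = Σ_{i=2}^{3} C(3,i) p^i (1−p)^{3−i} with p = 0.90
C(3,2)·0.90^2·0.10^1 = 0.243000
C(3,3)·0.90^3·0.10^0 = 0.729000
Sum = 0.9720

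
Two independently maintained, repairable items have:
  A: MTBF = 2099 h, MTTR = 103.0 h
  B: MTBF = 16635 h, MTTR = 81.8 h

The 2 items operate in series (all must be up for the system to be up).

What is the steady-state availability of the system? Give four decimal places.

0.9486

A(A) = MTBF/(MTBF+MTTR) = 2099/(2099+103.0) = 0.953224
A(B) = MTBF/(MTBF+MTTR) = 16635/(16635+81.8) = 0.995107
Series availability: 0.953224 × 0.995107 = 0.9486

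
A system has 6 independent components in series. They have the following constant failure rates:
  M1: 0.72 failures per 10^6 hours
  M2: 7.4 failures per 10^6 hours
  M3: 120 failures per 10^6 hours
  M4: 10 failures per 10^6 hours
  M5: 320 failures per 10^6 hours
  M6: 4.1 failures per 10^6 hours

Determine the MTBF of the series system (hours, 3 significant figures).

2160

Series of exponential components: λ_sys = Σ λ_i
λ_sys = 0.00000072 + 0.0000074 + 0.00012 + 0.000010 + 0.00032 + 0.0000041 = 4.6222e-04 /h
MTBF = 1 / λ_sys = 2160 h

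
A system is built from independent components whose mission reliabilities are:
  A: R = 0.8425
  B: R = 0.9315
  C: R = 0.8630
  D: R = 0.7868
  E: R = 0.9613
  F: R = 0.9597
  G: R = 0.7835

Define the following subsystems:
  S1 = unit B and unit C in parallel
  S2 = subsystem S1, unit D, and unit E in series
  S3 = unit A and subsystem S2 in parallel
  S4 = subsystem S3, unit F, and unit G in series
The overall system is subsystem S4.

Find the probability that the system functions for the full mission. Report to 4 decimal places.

0.7222

Parallel (B and C): 1 − (1 − 0.931500)(1 − 0.863000) = 0.990616
Series ([0.990616], D, and E): 0.990616 × 0.786800 × 0.961300 = 0.749253
Parallel (A and [0.749253]): 1 − (1 − 0.842500)(1 − 0.749253) = 0.960507
Series ([0.960507], F, and G): 0.960507 × 0.959700 × 0.783500 = 0.7222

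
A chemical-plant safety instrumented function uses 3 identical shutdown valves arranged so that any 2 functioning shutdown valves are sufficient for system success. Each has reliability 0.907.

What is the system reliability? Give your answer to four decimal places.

R = Σ_{i=2}^{3} C(3,i) p^i (1−p)^{3−i} with p = 0.907
C(3,2)·0.907^2·0.093^1 = 0.229519
C(3,3)·0.907^3·0.093^0 = 0.746143
Sum = 0.9757

0.9757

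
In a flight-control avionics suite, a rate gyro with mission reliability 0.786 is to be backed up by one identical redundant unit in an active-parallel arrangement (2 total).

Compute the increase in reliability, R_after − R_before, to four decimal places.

0.1682

R_before = 0.786
R_after = 1 − (1 − 0.786)^2 = 0.9542
ΔR = 0.9542 − 0.786 = 0.1682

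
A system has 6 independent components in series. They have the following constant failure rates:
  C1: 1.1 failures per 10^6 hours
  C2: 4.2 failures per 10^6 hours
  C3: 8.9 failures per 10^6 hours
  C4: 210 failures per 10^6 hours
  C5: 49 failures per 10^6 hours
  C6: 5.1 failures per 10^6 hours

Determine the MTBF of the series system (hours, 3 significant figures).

3590

Series of exponential components: λ_sys = Σ λ_i
λ_sys = 0.0000011 + 0.0000042 + 0.0000089 + 0.00021 + 0.000049 + 0.0000051 = 2.7830e-04 /h
MTBF = 1 / λ_sys = 3590 h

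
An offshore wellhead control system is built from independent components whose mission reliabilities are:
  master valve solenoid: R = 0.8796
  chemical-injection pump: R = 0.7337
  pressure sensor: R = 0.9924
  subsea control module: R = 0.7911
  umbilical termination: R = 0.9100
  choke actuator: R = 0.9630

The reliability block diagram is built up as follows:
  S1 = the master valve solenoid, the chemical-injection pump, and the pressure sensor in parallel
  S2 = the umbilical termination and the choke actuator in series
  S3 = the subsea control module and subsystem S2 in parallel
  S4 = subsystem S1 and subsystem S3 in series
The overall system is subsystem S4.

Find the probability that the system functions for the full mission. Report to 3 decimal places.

0.974

Parallel (master valve solenoid, chemical-injection pump, and pressure sensor): 1 − (1 − 0.87960)(1 − 0.73370)(1 − 0.99240) = 0.99976
Series (umbilical termination and choke actuator): 0.91000 × 0.96300 = 0.87633
Parallel (subsea control module and [0.87633]): 1 − (1 − 0.79110)(1 − 0.87633) = 0.97417
Series ([0.99976] and [0.97417]): 0.99976 × 0.97417 = 0.974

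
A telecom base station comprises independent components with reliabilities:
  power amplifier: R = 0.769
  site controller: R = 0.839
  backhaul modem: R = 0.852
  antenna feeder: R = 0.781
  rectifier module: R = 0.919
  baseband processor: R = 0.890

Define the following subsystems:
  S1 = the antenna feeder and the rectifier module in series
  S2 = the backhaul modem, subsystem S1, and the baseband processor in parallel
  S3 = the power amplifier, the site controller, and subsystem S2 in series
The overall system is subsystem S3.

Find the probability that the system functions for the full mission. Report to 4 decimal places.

Series (antenna feeder and rectifier module): 0.781000 × 0.919000 = 0.717739
Parallel (backhaul modem, [0.717739], and baseband processor): 1 − (1 − 0.852000)(1 − 0.717739)(1 − 0.890000) = 0.995405
Series (power amplifier, site controller, and [0.995405]): 0.769000 × 0.839000 × 0.995405 = 0.6422

0.6422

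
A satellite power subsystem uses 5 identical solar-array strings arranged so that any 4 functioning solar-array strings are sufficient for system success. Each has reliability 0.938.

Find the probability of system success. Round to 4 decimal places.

0.9661

R = Σ_{i=4}^{5} C(5,i) p^i (1−p)^{5−i} with p = 0.938
C(5,4)·0.938^4·0.062^1 = 0.239979
C(5,5)·0.938^5·0.062^0 = 0.726130
Sum = 0.9661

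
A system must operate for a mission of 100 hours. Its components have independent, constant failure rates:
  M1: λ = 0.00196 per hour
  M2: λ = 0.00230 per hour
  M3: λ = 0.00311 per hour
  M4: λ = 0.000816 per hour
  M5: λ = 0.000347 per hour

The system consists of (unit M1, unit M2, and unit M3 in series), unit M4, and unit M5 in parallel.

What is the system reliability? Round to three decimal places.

R(M1) = exp(−0.00196 × 100) = 0.82201
R(M2) = exp(−0.00230 × 100) = 0.79453
R(M3) = exp(−0.00311 × 100) = 0.73271
R(M4) = exp(−0.000816 × 100) = 0.92164
R(M5) = exp(−0.000347 × 100) = 0.96590
Series (M1, M2, and M3): 0.82201 × 0.79453 × 0.73271 = 0.47854
Parallel ([0.47854], M4, and M5): 1 − (1 − 0.47854)(1 − 0.92164)(1 − 0.96590) = 0.999

0.999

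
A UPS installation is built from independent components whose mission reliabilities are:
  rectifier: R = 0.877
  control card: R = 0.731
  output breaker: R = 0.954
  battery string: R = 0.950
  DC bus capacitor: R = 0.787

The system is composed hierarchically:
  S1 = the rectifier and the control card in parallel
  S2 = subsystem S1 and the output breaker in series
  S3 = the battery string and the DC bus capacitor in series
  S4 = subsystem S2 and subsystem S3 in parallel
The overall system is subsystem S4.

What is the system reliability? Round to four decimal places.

0.9804

Parallel (rectifier and control card): 1 − (1 − 0.877000)(1 − 0.731000) = 0.966913
Series ([0.966913] and output breaker): 0.966913 × 0.954000 = 0.922435
Series (battery string and DC bus capacitor): 0.950000 × 0.787000 = 0.747650
Parallel ([0.922435] and [0.747650]): 1 − (1 − 0.922435)(1 − 0.747650) = 0.9804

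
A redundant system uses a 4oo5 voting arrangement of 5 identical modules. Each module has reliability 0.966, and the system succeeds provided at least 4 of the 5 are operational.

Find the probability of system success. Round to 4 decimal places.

R = Σ_{i=4}^{5} C(5,i) p^i (1−p)^{5−i} with p = 0.966
C(5,4)·0.966^4·0.034^1 = 0.148033
C(5,5)·0.966^5·0.034^0 = 0.841174
Sum = 0.9892

0.9892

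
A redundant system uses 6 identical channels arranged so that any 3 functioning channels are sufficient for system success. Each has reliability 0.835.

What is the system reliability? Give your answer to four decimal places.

0.9916

R = Σ_{i=3}^{6} C(6,i) p^i (1−p)^{6−i} with p = 0.835
C(6,3)·0.835^3·0.165^3 = 0.052305
C(6,4)·0.835^4·0.165^2 = 0.198520
C(6,5)·0.835^5·0.165^1 = 0.401853
C(6,6)·0.835^6·0.165^0 = 0.338937
Sum = 0.9916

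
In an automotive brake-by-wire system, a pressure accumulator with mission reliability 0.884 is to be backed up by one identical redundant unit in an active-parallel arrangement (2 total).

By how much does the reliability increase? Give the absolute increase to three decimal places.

R_before = 0.884
R_after = 1 − (1 − 0.884)^2 = 0.987
ΔR = 0.987 − 0.884 = 0.103

0.103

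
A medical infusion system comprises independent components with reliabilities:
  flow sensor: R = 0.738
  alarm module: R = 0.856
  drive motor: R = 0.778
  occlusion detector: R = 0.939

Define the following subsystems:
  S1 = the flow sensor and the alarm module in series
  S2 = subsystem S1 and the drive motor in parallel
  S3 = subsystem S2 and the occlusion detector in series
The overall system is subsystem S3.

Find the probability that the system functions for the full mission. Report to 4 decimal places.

0.8622

Series (flow sensor and alarm module): 0.738000 × 0.856000 = 0.631728
Parallel ([0.631728] and drive motor): 1 − (1 − 0.631728)(1 − 0.778000) = 0.918244
Series ([0.918244] and occlusion detector): 0.918244 × 0.939000 = 0.8622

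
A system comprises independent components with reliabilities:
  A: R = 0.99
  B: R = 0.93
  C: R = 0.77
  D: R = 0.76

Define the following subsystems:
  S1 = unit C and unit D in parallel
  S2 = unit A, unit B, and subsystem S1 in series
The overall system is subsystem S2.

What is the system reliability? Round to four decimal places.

Parallel (C and D): 1 − (1 − 0.770000)(1 − 0.760000) = 0.944800
Series (A, B, and [0.944800]): 0.990000 × 0.930000 × 0.944800 = 0.8699

0.8699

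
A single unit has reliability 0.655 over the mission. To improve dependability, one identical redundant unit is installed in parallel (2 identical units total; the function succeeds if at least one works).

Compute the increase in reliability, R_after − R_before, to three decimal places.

R_before = 0.655
R_after = 1 − (1 − 0.655)^2 = 0.881
ΔR = 0.881 − 0.655 = 0.226

0.226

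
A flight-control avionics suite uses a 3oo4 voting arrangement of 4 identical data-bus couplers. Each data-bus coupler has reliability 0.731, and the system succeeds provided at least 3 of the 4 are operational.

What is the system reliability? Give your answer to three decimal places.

0.706

R = Σ_{i=3}^{4} C(4,i) p^i (1−p)^{4−i} with p = 0.731
C(4,3)·0.731^3·0.269^1 = 0.42030
C(4,4)·0.731^4·0.269^0 = 0.28554
Sum = 0.706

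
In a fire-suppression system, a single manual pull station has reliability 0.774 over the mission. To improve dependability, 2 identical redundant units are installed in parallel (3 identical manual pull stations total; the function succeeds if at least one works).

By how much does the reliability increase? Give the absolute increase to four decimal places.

0.2145

R_before = 0.774
R_after = 1 − (1 − 0.774)^3 = 0.9885
ΔR = 0.9885 − 0.774 = 0.2145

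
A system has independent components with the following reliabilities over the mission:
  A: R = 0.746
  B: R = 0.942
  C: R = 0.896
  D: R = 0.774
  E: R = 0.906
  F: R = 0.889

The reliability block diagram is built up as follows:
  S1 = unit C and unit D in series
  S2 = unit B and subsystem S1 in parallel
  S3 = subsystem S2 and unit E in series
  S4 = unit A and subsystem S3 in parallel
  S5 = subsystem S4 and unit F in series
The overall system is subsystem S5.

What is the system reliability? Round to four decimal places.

0.8641

Series (C and D): 0.896000 × 0.774000 = 0.693504
Parallel (B and [0.693504]): 1 − (1 − 0.942000)(1 − 0.693504) = 0.982223
Series ([0.982223] and E): 0.982223 × 0.906000 = 0.889894
Parallel (A and [0.889894]): 1 − (1 − 0.746000)(1 − 0.889894) = 0.972033
Series ([0.972033] and F): 0.972033 × 0.889000 = 0.8641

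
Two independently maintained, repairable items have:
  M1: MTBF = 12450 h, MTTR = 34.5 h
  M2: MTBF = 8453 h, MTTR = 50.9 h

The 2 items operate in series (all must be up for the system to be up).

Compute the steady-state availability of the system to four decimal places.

0.9913

A(M1) = MTBF/(MTBF+MTTR) = 12450/(12450+34.5) = 0.997237
A(M2) = MTBF/(MTBF+MTTR) = 8453/(8453+50.9) = 0.994015
Series availability: 0.997237 × 0.994015 = 0.9913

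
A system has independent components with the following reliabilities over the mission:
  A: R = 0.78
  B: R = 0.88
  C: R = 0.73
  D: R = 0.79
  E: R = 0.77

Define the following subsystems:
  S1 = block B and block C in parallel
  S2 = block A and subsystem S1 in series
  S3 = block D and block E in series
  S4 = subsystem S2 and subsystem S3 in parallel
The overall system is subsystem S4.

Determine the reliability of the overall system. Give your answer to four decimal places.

Parallel (B and C): 1 − (1 − 0.880000)(1 − 0.730000) = 0.967600
Series (A and [0.967600]): 0.780000 × 0.967600 = 0.754728
Series (D and E): 0.790000 × 0.770000 = 0.608300
Parallel ([0.754728] and [0.608300]): 1 − (1 − 0.754728)(1 − 0.608300) = 0.9039

0.9039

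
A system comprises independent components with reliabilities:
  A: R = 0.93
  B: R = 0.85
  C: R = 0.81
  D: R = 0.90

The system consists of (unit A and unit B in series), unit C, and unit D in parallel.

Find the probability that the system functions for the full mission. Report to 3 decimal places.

Series (A and B): 0.93000 × 0.85000 = 0.79050
Parallel ([0.79050], C, and D): 1 − (1 − 0.79050)(1 − 0.81000)(1 − 0.90000) = 0.996

0.996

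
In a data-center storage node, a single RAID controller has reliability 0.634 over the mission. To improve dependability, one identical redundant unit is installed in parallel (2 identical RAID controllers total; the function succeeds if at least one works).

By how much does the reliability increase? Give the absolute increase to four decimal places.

R_before = 0.634
R_after = 1 − (1 − 0.634)^2 = 0.8660
ΔR = 0.8660 − 0.634 = 0.2320

0.2320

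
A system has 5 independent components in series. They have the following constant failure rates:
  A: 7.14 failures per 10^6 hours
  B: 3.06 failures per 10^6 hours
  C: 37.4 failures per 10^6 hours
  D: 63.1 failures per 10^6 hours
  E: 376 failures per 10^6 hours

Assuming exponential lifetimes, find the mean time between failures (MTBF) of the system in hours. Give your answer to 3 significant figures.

2050

Series of exponential components: λ_sys = Σ λ_i
λ_sys = 0.00000714 + 0.00000306 + 0.0000374 + 0.0000631 + 0.000376 = 4.8670e-04 /h
MTBF = 1 / λ_sys = 2050 h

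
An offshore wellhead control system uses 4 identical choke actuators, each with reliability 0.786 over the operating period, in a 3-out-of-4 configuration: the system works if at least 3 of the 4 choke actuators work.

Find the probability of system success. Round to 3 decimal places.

0.797

R = Σ_{i=3}^{4} C(4,i) p^i (1−p)^{4−i} with p = 0.786
C(4,3)·0.786^3·0.214^1 = 0.41566
C(4,4)·0.786^4·0.214^0 = 0.38167
Sum = 0.797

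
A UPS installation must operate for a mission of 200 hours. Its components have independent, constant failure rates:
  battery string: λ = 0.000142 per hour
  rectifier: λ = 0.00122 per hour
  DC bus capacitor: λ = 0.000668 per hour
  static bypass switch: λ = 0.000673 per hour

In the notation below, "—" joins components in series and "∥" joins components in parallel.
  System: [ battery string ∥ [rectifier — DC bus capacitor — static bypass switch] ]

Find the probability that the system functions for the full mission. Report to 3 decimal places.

R(battery string) = exp(−0.000142 × 200) = 0.97200
R(rectifier) = exp(−0.00122 × 200) = 0.78349
R(DC bus capacitor) = exp(−0.000668 × 200) = 0.87494
R(static bypass switch) = exp(−0.000673 × 200) = 0.87407
Series (rectifier, DC bus capacitor, and static bypass switch): 0.78349 × 0.87494 × 0.87407 = 0.59918
Parallel (battery string and [0.59918]): 1 − (1 − 0.97200)(1 − 0.59918) = 0.989

0.989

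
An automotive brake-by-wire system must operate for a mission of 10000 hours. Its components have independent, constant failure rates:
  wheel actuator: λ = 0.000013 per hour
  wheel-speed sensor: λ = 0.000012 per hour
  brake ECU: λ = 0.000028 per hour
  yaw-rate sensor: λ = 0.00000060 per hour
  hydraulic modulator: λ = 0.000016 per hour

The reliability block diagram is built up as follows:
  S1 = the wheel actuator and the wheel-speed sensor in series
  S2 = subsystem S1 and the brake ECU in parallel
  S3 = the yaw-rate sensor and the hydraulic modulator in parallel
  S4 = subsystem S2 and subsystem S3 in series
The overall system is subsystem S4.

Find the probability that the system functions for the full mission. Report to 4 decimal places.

0.9451

R(wheel actuator) = exp(−0.000013 × 10000) = 0.878095
R(wheel-speed sensor) = exp(−0.000012 × 10000) = 0.886920
R(brake ECU) = exp(−0.000028 × 10000) = 0.755784
R(yaw-rate sensor) = exp(−0.00000060 × 10000) = 0.994018
R(hydraulic modulator) = exp(−0.000016 × 10000) = 0.852144
Series (wheel actuator and wheel-speed sensor): 0.878095 × 0.886920 = 0.778800
Parallel ([0.778800] and brake ECU): 1 − (1 − 0.778800)(1 − 0.755784) = 0.945979
Parallel (yaw-rate sensor and hydraulic modulator): 1 − (1 − 0.994018)(1 − 0.852144) = 0.999116
Series ([0.945979] and [0.999116]): 0.945979 × 0.999116 = 0.9451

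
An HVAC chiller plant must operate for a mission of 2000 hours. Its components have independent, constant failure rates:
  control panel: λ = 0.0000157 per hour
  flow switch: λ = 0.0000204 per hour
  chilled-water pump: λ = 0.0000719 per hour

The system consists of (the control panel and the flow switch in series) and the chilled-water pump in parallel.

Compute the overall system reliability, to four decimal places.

R(control panel) = exp(−0.0000157 × 2000) = 0.969088
R(flow switch) = exp(−0.0000204 × 2000) = 0.960021
R(chilled-water pump) = exp(−0.0000719 × 2000) = 0.866061
Series (control panel and flow switch): 0.969088 × 0.960021 = 0.930345
Parallel ([0.930345] and chilled-water pump): 1 − (1 − 0.930345)(1 − 0.866061) = 0.9907

0.9907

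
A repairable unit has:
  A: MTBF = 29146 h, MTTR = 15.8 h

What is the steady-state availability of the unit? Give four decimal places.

A(A) = MTBF/(MTBF+MTTR) = 29146/(29146+15.8) = 0.9995

0.9995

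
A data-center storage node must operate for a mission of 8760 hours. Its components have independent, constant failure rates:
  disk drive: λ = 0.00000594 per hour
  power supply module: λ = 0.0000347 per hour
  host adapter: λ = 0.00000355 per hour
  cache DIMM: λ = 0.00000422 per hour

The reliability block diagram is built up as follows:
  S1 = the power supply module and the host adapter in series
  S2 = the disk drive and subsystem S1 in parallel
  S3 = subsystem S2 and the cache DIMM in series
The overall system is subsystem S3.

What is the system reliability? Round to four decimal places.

0.9498

R(disk drive) = exp(−0.00000594 × 8760) = 0.949296
R(power supply module) = exp(−0.0000347 × 8760) = 0.737882
R(host adapter) = exp(−0.00000355 × 8760) = 0.969381
R(cache DIMM) = exp(−0.00000422 × 8760) = 0.963708
Series (power supply module and host adapter): 0.737882 × 0.969381 = 0.715289
Parallel (disk drive and [0.715289]): 1 − (1 − 0.949296)(1 − 0.715289) = 0.985564
Series ([0.985564] and cache DIMM): 0.985564 × 0.963708 = 0.9498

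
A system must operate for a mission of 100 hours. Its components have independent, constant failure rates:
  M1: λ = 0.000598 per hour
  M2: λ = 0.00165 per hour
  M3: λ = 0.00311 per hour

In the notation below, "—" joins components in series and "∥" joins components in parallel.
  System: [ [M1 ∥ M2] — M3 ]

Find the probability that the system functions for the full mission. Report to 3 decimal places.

R(M1) = exp(−0.000598 × 100) = 0.94195
R(M2) = exp(−0.00165 × 100) = 0.84789
R(M3) = exp(−0.00311 × 100) = 0.73271
Parallel (M1 and M2): 1 − (1 − 0.94195)(1 − 0.84789) = 0.99117
Series ([0.99117] and M3): 0.99117 × 0.73271 = 0.726

0.726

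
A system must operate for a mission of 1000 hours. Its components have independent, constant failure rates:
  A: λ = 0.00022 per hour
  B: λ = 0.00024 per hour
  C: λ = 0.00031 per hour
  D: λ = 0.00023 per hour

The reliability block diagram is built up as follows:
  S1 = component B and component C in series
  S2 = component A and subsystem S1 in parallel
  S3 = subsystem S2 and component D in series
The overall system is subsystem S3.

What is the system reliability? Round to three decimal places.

0.728

R(A) = exp(−0.00022 × 1000) = 0.80252
R(B) = exp(−0.00024 × 1000) = 0.78663
R(C) = exp(−0.00031 × 1000) = 0.73345
R(D) = exp(−0.00023 × 1000) = 0.79453
Series (B and C): 0.78663 × 0.73345 = 0.57695
Parallel (A and [0.57695]): 1 − (1 − 0.80252)(1 − 0.57695) = 0.91646
Series ([0.91646] and D): 0.91646 × 0.79453 = 0.728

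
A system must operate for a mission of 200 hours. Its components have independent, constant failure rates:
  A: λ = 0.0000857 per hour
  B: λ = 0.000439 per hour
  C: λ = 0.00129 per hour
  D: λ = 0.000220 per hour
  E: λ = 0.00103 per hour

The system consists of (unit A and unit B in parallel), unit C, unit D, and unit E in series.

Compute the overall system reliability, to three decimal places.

R(A) = exp(−0.0000857 × 200) = 0.98301
R(B) = exp(−0.000439 × 200) = 0.91594
R(C) = exp(−0.00129 × 200) = 0.77260
R(D) = exp(−0.000220 × 200) = 0.95695
R(E) = exp(−0.00103 × 200) = 0.81383
Parallel (A and B): 1 − (1 − 0.98301)(1 − 0.91594) = 0.99857
Series ([0.99857], C, D, and E): 0.99857 × 0.77260 × 0.95695 × 0.81383 = 0.601

0.601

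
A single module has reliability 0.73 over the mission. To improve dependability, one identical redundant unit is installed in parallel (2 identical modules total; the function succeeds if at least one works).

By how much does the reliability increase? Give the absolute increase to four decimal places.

0.1971

R_before = 0.73
R_after = 1 − (1 − 0.73)^2 = 0.9271
ΔR = 0.9271 − 0.73 = 0.1971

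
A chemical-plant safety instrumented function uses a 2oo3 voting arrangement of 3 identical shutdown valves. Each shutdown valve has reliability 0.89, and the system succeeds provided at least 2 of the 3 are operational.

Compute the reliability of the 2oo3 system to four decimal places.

R = Σ_{i=2}^{3} C(3,i) p^i (1−p)^{3−i} with p = 0.89
C(3,2)·0.89^2·0.11^1 = 0.261393
C(3,3)·0.89^3·0.11^0 = 0.704969
Sum = 0.9664

0.9664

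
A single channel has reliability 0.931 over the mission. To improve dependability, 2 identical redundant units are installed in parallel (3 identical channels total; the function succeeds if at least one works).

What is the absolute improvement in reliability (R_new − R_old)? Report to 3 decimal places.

R_before = 0.931
R_after = 1 − (1 − 0.931)^3 = 1.000
ΔR = 1.000 − 0.931 = 0.069

0.069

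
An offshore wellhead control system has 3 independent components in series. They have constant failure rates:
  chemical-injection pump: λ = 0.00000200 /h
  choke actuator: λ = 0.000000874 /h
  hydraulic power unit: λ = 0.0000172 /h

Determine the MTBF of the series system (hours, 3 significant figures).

49800

Series of exponential components: λ_sys = Σ λ_i
λ_sys = 0.00000200 + 0.000000874 + 0.0000172 = 2.0074e-05 /h
MTBF = 1 / λ_sys = 49800 h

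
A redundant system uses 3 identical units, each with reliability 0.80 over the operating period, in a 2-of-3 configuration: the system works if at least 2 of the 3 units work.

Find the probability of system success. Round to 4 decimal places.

R = Σ_{i=2}^{3} C(3,i) p^i (1−p)^{3−i} with p = 0.80
C(3,2)·0.80^2·0.20^1 = 0.384000
C(3,3)·0.80^3·0.20^0 = 0.512000
Sum = 0.8960

0.8960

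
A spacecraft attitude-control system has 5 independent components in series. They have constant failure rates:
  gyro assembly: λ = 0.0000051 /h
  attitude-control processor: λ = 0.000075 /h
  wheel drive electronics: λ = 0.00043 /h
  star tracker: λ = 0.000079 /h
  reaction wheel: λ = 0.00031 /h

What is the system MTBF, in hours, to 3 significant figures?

Series of exponential components: λ_sys = Σ λ_i
λ_sys = 0.0000051 + 0.000075 + 0.00043 + 0.000079 + 0.00031 = 8.9910e-04 /h
MTBF = 1 / λ_sys = 1110 h

1110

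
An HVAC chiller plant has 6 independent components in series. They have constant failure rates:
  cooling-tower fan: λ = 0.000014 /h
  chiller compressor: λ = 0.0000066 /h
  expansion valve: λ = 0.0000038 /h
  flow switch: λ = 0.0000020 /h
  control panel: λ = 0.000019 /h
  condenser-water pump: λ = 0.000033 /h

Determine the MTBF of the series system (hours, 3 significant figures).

12800

Series of exponential components: λ_sys = Σ λ_i
λ_sys = 0.000014 + 0.0000066 + 0.0000038 + 0.0000020 + 0.000019 + 0.000033 = 7.8400e-05 /h
MTBF = 1 / λ_sys = 12800 h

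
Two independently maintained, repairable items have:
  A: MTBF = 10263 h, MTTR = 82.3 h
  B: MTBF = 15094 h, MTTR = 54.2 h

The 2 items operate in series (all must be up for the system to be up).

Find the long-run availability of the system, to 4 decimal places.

A(A) = MTBF/(MTBF+MTTR) = 10263/(10263+82.3) = 0.992045
A(B) = MTBF/(MTBF+MTTR) = 15094/(15094+54.2) = 0.996422
Series availability: 0.992045 × 0.996422 = 0.9885

0.9885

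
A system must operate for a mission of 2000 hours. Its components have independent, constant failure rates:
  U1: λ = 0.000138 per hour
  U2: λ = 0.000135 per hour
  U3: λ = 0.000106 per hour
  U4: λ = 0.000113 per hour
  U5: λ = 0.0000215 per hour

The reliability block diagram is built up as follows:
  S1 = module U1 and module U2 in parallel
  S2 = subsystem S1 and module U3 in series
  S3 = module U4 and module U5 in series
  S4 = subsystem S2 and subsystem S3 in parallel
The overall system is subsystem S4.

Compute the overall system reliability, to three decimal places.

0.944

R(U1) = exp(−0.000138 × 2000) = 0.75881
R(U2) = exp(−0.000135 × 2000) = 0.76338
R(U3) = exp(−0.000106 × 2000) = 0.80896
R(U4) = exp(−0.000113 × 2000) = 0.79772
R(U5) = exp(−0.0000215 × 2000) = 0.95791
Parallel (U1 and U2): 1 − (1 − 0.75881)(1 − 0.76338) = 0.94293
Series ([0.94293] and U3): 0.94293 × 0.80896 = 0.76279
Series (U4 and U5): 0.79772 × 0.95791 = 0.76414
Parallel ([0.76279] and [0.76414]): 1 − (1 − 0.76279)(1 − 0.76414) = 0.944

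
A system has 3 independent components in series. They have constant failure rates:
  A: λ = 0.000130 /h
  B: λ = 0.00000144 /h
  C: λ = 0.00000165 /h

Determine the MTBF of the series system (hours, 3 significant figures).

7510

Series of exponential components: λ_sys = Σ λ_i
λ_sys = 0.000130 + 0.00000144 + 0.00000165 = 1.3309e-04 /h
MTBF = 1 / λ_sys = 7510 h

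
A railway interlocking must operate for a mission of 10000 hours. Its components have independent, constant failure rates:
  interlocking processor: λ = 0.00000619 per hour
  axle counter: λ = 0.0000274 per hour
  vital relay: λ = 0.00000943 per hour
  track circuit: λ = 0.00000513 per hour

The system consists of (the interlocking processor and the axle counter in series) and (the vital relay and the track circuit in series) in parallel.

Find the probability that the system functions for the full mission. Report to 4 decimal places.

0.9613

R(interlocking processor) = exp(−0.00000619 × 10000) = 0.939977
R(axle counter) = exp(−0.0000274 × 10000) = 0.760332
R(vital relay) = exp(−0.00000943 × 10000) = 0.910010
R(track circuit) = exp(−0.00000513 × 10000) = 0.949994
Series (interlocking processor and axle counter): 0.939977 × 0.760332 = 0.714695
Series (vital relay and track circuit): 0.910010 × 0.949994 = 0.864504
Parallel ([0.714695] and [0.864504]): 1 − (1 − 0.714695)(1 − 0.864504) = 0.9613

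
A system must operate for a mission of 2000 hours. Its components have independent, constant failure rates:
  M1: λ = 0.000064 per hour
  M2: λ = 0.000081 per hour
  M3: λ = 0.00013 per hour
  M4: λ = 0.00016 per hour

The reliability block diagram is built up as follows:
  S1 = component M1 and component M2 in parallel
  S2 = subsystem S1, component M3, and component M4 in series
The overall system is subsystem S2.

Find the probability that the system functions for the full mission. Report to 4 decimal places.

0.5498

R(M1) = exp(−0.000064 × 2000) = 0.879853
R(M2) = exp(−0.000081 × 2000) = 0.850441
R(M3) = exp(−0.00013 × 2000) = 0.771052
R(M4) = exp(−0.00016 × 2000) = 0.726149
Parallel (M1 and M2): 1 − (1 − 0.879853)(1 − 0.850441) = 0.982031
Series ([0.982031], M3, and M4): 0.982031 × 0.771052 × 0.726149 = 0.5498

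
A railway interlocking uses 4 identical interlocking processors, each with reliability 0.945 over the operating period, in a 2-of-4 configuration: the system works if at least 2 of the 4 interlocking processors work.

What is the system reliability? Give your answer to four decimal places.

R = Σ_{i=2}^{4} C(4,i) p^i (1−p)^{4−i} with p = 0.945
C(4,2)·0.945^2·0.055^2 = 0.016208
C(4,3)·0.945^3·0.055^1 = 0.185660
C(4,4)·0.945^4·0.055^0 = 0.797494
Sum = 0.9994

0.9994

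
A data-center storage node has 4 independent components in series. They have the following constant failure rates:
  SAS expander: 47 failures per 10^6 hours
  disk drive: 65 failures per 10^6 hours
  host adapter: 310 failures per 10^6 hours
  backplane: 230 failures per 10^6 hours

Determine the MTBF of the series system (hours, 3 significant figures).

Series of exponential components: λ_sys = Σ λ_i
λ_sys = 0.000047 + 0.000065 + 0.00031 + 0.00023 = 6.5200e-04 /h
MTBF = 1 / λ_sys = 1530 h

1530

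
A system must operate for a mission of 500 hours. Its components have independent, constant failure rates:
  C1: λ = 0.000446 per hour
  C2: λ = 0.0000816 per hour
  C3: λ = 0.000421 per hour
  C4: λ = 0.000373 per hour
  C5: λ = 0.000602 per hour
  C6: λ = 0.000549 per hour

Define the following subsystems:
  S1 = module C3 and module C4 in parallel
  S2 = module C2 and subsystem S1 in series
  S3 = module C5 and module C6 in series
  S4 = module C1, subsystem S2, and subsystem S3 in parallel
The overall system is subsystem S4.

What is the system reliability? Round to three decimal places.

R(C1) = exp(−0.000446 × 500) = 0.80011
R(C2) = exp(−0.0000816 × 500) = 0.96002
R(C3) = exp(−0.000421 × 500) = 0.81018
R(C4) = exp(−0.000373 × 500) = 0.82986
R(C5) = exp(−0.000602 × 500) = 0.74008
R(C6) = exp(−0.000549 × 500) = 0.75995
Parallel (C3 and C4): 1 − (1 − 0.81018)(1 − 0.82986) = 0.96770
Series (C2 and [0.96770]): 0.96002 × 0.96770 = 0.92901
Series (C5 and C6): 0.74008 × 0.75995 = 0.56242
Parallel (C1, [0.92901], and [0.56242]): 1 − (1 − 0.80011)(1 − 0.92901)(1 − 0.56242) = 0.994

0.994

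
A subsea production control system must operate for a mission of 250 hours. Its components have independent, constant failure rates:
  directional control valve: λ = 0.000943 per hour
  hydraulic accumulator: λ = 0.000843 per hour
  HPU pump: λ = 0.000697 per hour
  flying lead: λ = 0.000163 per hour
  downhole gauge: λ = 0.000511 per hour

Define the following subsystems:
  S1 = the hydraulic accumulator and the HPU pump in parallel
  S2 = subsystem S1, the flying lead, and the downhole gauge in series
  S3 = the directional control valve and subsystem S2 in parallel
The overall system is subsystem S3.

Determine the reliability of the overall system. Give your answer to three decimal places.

0.962

R(directional control valve) = exp(−0.000943 × 250) = 0.78998
R(hydraulic accumulator) = exp(−0.000843 × 250) = 0.80998
R(HPU pump) = exp(−0.000697 × 250) = 0.84009
R(flying lead) = exp(−0.000163 × 250) = 0.96007
R(downhole gauge) = exp(−0.000511 × 250) = 0.88007
Parallel (hydraulic accumulator and HPU pump): 1 − (1 − 0.80998)(1 − 0.84009) = 0.96961
Series ([0.96961], flying lead, and downhole gauge): 0.96961 × 0.96007 × 0.88007 = 0.81925
Parallel (directional control valve and [0.81925]): 1 − (1 − 0.78998)(1 − 0.81925) = 0.962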